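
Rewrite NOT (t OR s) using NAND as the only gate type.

(((t NAND t) NAND (s NAND s)) NAND ((t NAND t) NAND (s NAND s)))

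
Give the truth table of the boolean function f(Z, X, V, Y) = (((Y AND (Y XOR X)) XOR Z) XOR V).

Z | X | V | Y | Output
----------------------
0 | 0 | 0 | 0 | 0
0 | 0 | 0 | 1 | 1
0 | 0 | 1 | 0 | 1
0 | 0 | 1 | 1 | 0
0 | 1 | 0 | 0 | 0
0 | 1 | 0 | 1 | 0
0 | 1 | 1 | 0 | 1
0 | 1 | 1 | 1 | 1
1 | 0 | 0 | 0 | 1
1 | 0 | 0 | 1 | 0
1 | 0 | 1 | 0 | 0
1 | 0 | 1 | 1 | 1
1 | 1 | 0 | 0 | 1
1 | 1 | 0 | 1 | 1
1 | 1 | 1 | 0 | 0
1 | 1 | 1 | 1 | 0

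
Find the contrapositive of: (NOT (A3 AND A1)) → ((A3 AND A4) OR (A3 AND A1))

Contrapositive: NOT ((A3 AND A4) OR (A3 AND A1)) → (A3 AND A1)
Note: A statement and its contrapositive are logically equivalent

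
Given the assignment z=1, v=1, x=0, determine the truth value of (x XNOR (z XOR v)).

Substituting: (0 XNOR (1 XOR 1))
= 1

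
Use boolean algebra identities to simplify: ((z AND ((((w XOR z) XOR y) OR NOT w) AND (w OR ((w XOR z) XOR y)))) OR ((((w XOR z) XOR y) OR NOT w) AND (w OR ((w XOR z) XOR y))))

By absorption (E OR (E AND v) = E) then distribution ((E OR v) AND (E OR NOT v) = E):
= ((w XOR z) XOR y)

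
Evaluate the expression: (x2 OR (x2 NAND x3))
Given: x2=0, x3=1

Substituting: (0 OR (0 NAND 1))
= 1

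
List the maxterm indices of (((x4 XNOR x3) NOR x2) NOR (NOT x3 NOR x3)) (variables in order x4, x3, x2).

ΠM(2, 4) = (x4 OR NOT x3 OR x2) AND (NOT x4 OR x3 OR x2)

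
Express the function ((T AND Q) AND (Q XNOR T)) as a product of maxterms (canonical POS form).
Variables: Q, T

ΠM(0, 1, 2) = (Q OR T) AND (Q OR NOT T) AND (NOT Q OR T)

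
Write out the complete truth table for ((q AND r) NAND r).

q | r | Output
--------------
0 | 0 | 1
0 | 1 | 1
1 | 0 | 1
1 | 1 | 0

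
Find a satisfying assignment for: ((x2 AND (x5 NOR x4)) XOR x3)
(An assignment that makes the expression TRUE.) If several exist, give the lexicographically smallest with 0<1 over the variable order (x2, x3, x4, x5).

x2=0, x3=1, x4=0, x5=0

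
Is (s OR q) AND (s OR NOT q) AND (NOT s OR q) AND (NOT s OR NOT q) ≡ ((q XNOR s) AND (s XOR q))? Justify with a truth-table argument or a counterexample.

Yes, they are equivalent — the two output columns agree on all 4 assignments:
s | q | Expression 1 | Expression 2
-----------------------------------
0 | 0 | 0 | 0
0 | 1 | 0 | 0
1 | 0 | 0 | 0
1 | 1 | 0 | 0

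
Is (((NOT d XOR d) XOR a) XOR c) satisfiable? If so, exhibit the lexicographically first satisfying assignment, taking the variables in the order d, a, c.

d=0, a=0, c=0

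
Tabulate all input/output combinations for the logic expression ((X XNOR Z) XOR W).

Z | X | W | Output
------------------
0 | 0 | 0 | 1
0 | 0 | 1 | 0
0 | 1 | 0 | 0
0 | 1 | 1 | 1
1 | 0 | 0 | 0
1 | 0 | 1 | 1
1 | 1 | 0 | 1
1 | 1 | 1 | 0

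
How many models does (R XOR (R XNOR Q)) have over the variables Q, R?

Satisfying assignments: (0,0), (0,1)
Count: 2 out of 4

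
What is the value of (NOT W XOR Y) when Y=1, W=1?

Substituting: (NOT 1 XOR 1)
= 1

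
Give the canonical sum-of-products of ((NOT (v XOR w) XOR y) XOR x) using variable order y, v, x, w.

Σm(0, 3, 5, 6, 9, 10, 12, 15) = (NOT y AND NOT v AND NOT x AND NOT w) OR (NOT y AND NOT v AND x AND w) OR (NOT y AND v AND NOT x AND w) OR (NOT y AND v AND x AND NOT w) OR (y AND NOT v AND NOT x AND w) OR (y AND NOT v AND x AND NOT w) OR (y AND v AND NOT x AND NOT w) OR (y AND v AND x AND w)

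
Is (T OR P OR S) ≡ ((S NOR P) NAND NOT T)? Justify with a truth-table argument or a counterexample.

Yes, they are equivalent — the two output columns agree on all 8 assignments:
T | P | S | Expression 1 | Expression 2
---------------------------------------
0 | 0 | 0 | 0 | 0
0 | 0 | 1 | 1 | 1
0 | 1 | 0 | 1 | 1
0 | 1 | 1 | 1 | 1
1 | 0 | 0 | 1 | 1
1 | 0 | 1 | 1 | 1
1 | 1 | 0 | 1 | 1
1 | 1 | 1 | 1 | 1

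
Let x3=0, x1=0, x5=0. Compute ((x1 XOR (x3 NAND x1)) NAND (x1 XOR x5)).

Substituting: ((0 XOR (0 NAND 0)) NAND (0 XOR 0))
= 1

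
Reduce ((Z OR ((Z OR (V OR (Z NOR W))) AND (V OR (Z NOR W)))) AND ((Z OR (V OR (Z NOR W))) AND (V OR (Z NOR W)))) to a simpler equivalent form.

By absorption (E AND (E OR v) = E) then absorption (E AND (E OR v) = E):
= (V OR (Z NOR W))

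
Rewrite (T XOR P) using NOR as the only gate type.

((((T NOR P) NOR (T NOR P)) NOR ((T NOR P) NOR (T NOR P))) NOR ((((T NOR T) NOR (P NOR P)) NOR ((T NOR T) NOR (P NOR P))) NOR (((T NOR T) NOR (P NOR P)) NOR ((T NOR T) NOR (P NOR P)))))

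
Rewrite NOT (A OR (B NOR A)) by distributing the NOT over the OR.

NOT A AND NOT (B NOR A)
De Morgan's: NOT(OR of terms) = AND of negations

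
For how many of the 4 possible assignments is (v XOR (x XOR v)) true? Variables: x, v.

Satisfying assignments: (1,0), (1,1)
Count: 2 out of 4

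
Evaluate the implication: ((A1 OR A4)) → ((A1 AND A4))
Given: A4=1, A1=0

Antecedent ((A1 OR A4)) = 1; consequent ((A1 AND A4)) = 0.
1 → 0 = 0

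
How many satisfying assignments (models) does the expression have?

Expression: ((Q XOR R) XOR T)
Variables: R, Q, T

Satisfying assignments: (0,0,1), (0,1,0), (1,0,0), (1,1,1)
Count: 4 out of 8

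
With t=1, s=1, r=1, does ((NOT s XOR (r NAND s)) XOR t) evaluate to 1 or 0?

Substituting: ((NOT 1 XOR (1 NAND 1)) XOR 1)
= 1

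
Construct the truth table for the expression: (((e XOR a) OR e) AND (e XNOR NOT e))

a | e | Output
--------------
0 | 0 | 0
0 | 1 | 0
1 | 0 | 0
1 | 1 | 0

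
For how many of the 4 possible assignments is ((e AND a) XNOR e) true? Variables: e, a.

Satisfying assignments: (0,0), (0,1), (1,1)
Count: 3 out of 4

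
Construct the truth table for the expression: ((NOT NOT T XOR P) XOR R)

P | R | T | Output
------------------
0 | 0 | 0 | 0
0 | 0 | 1 | 1
0 | 1 | 0 | 1
0 | 1 | 1 | 0
1 | 0 | 0 | 1
1 | 0 | 1 | 0
1 | 1 | 0 | 0
1 | 1 | 1 | 1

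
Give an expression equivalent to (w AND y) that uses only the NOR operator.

((w NOR w) NOR (y NOR y))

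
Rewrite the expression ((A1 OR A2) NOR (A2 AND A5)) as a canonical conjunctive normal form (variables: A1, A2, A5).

(A1 OR NOT A2 OR A5) AND (A1 OR NOT A2 OR NOT A5) AND (NOT A1 OR A2 OR A5) AND (NOT A1 OR A2 OR NOT A5) AND (NOT A1 OR NOT A2 OR A5) AND (NOT A1 OR NOT A2 OR NOT A5)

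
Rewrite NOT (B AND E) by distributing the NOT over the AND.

NOT B OR NOT E
De Morgan's: NOT(AND of terms) = OR of negations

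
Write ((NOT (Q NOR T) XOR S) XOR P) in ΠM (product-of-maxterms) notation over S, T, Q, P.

ΠM(0, 3, 5, 7, 9, 10, 12, 14) = (S OR T OR Q OR P) AND (S OR T OR NOT Q OR NOT P) AND (S OR NOT T OR Q OR NOT P) AND (S OR NOT T OR NOT Q OR NOT P) AND (NOT S OR T OR Q OR NOT P) AND (NOT S OR T OR NOT Q OR P) AND (NOT S OR NOT T OR Q OR P) AND (NOT S OR NOT T OR NOT Q OR P)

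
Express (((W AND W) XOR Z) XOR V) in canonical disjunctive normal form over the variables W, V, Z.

(NOT W AND NOT V AND Z) OR (NOT W AND V AND NOT Z) OR (W AND NOT V AND NOT Z) OR (W AND V AND Z)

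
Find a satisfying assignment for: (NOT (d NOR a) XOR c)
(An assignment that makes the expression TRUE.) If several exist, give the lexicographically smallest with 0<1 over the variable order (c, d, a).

c=0, d=0, a=1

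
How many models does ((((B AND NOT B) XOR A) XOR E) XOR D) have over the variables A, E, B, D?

Satisfying assignments: (0,0,0,1), (0,0,1,1), (0,1,0,0), (0,1,1,0), (1,0,0,0), (1,0,1,0), (1,1,0,1), (1,1,1,1)
Count: 8 out of 16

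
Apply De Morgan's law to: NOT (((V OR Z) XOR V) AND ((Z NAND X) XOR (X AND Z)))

NOT ((V OR Z) XOR V) OR NOT ((Z NAND X) XOR (X AND Z))
De Morgan's: NOT(AND of terms) = OR of negations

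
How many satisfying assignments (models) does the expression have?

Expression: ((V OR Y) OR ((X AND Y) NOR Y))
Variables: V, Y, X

Satisfying assignments: (0,0,0), (0,0,1), (0,1,0), (0,1,1), (1,0,0), (1,0,1), (1,1,0), (1,1,1)
Count: 8 out of 8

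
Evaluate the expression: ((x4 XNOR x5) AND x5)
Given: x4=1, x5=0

Substituting: ((1 XNOR 0) AND 0)
= 0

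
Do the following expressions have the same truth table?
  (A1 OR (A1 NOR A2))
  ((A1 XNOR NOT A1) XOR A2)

No. Counterexample: with A2=0, A1=0, Expression 1 = 1 but Expression 2 = 0.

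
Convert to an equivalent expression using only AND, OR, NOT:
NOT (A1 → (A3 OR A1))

A1 AND NOT (A3 OR A1)
(Negated implication: NOT(A → B) = A AND NOT B)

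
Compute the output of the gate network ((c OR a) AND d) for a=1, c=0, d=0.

Substituting: ((0 OR 1) AND 0)
= 0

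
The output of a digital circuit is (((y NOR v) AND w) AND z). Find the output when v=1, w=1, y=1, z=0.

Substituting: (((1 NOR 1) AND 1) AND 0)
= 0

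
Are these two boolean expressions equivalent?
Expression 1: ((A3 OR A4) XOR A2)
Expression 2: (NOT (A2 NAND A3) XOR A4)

No. Counterexample: with A3=0, A2=1, A4=0, Expression 1 = 1 but Expression 2 = 0.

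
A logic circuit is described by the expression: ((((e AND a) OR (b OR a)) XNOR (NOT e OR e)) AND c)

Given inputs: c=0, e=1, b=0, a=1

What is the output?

Substituting: ((((1 AND 1) OR (0 OR 1)) XNOR (NOT 1 OR 1)) AND 0)
= 0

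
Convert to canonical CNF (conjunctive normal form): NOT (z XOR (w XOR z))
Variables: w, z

(NOT w OR z) AND (NOT w OR NOT z)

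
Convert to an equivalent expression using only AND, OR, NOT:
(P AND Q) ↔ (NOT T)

((P AND Q) AND (NOT T)) OR (NOT (P AND Q) AND T)
(Biconditional = both true or both false)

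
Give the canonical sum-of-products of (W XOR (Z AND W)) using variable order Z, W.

Σm(1) = (NOT Z AND W)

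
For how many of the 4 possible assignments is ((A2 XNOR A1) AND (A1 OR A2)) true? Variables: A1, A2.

Satisfying assignments: (1,1)
Count: 1 out of 4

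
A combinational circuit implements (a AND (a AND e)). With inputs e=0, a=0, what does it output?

Substituting: (0 AND (0 AND 0))
= 0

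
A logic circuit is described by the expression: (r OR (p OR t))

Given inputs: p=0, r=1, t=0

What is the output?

Substituting: (1 OR (0 OR 0))
= 1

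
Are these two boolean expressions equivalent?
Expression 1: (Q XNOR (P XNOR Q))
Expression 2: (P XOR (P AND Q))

No. Counterexample: with Q=1, P=1, Expression 1 = 1 but Expression 2 = 0.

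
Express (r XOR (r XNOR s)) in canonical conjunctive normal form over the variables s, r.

(NOT s OR r) AND (NOT s OR NOT r)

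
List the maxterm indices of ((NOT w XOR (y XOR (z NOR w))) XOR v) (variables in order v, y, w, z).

ΠM(0, 2, 3, 5, 9, 12, 14, 15) = (v OR y OR w OR z) AND (v OR y OR NOT w OR z) AND (v OR y OR NOT w OR NOT z) AND (v OR NOT y OR w OR NOT z) AND (NOT v OR y OR w OR NOT z) AND (NOT v OR NOT y OR w OR z) AND (NOT v OR NOT y OR NOT w OR z) AND (NOT v OR NOT y OR NOT w OR NOT z)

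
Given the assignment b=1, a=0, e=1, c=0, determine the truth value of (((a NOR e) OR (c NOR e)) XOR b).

Substituting: (((0 NOR 1) OR (0 NOR 1)) XOR 1)
= 1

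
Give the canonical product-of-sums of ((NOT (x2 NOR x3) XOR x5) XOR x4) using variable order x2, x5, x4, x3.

ΠM(0, 3, 5, 6, 10, 11, 12, 13) = (x2 OR x5 OR x4 OR x3) AND (x2 OR x5 OR NOT x4 OR NOT x3) AND (x2 OR NOT x5 OR x4 OR NOT x3) AND (x2 OR NOT x5 OR NOT x4 OR x3) AND (NOT x2 OR x5 OR NOT x4 OR x3) AND (NOT x2 OR x5 OR NOT x4 OR NOT x3) AND (NOT x2 OR NOT x5 OR x4 OR x3) AND (NOT x2 OR NOT x5 OR x4 OR NOT x3)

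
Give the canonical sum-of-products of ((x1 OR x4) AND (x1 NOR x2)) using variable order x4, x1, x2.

Σm(4) = (x4 AND NOT x1 AND NOT x2)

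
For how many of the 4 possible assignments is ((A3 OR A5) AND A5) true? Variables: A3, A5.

Satisfying assignments: (0,1), (1,1)
Count: 2 out of 4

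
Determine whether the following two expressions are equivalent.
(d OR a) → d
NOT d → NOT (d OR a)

Yes, Contrapositive is always equivalent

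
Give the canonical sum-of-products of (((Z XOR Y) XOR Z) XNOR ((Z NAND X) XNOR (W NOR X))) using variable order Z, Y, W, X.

Σm(1, 2, 3, 4, 10, 12, 13, 15) = (NOT Z AND NOT Y AND NOT W AND X) OR (NOT Z AND NOT Y AND W AND NOT X) OR (NOT Z AND NOT Y AND W AND X) OR (NOT Z AND Y AND NOT W AND NOT X) OR (Z AND NOT Y AND W AND NOT X) OR (Z AND Y AND NOT W AND NOT X) OR (Z AND Y AND NOT W AND X) OR (Z AND Y AND W AND X)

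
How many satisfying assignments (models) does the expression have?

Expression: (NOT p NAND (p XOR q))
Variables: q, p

Satisfying assignments: (0,0), (0,1), (1,1)
Count: 3 out of 4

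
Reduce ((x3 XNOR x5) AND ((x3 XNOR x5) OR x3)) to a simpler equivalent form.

By absorption (E AND (E OR v) = E):
= (x3 XNOR x5)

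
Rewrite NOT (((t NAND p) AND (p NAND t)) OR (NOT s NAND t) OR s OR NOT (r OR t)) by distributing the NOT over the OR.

NOT ((t NAND p) AND (p NAND t)) AND NOT (NOT s NAND t) AND NOT s AND (r OR t)
De Morgan's: NOT(OR of terms) = AND of negations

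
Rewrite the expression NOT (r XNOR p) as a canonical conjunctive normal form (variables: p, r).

(p OR r) AND (NOT p OR NOT r)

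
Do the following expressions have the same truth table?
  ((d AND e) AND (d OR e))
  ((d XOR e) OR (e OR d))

No. Counterexample: with d=0, e=1, Expression 1 = 0 but Expression 2 = 1.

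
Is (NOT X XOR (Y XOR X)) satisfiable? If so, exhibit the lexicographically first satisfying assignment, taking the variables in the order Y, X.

Y=0, X=0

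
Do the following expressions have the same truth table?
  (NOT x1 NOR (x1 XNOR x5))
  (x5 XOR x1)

No. Counterexample: with x5=1, x1=0, Expression 1 = 0 but Expression 2 = 1.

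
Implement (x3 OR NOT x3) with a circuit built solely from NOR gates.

((x3 NOR (x3 NOR x3)) NOR (x3 NOR (x3 NOR x3)))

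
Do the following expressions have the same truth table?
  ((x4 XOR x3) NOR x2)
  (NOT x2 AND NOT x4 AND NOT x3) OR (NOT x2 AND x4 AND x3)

Yes, they are equivalent — the two output columns agree on all 8 assignments:
x2 | x4 | x3 | Expression 1 | Expression 2
------------------------------------------
0 | 0 | 0 | 1 | 1
0 | 0 | 1 | 0 | 0
0 | 1 | 0 | 0 | 0
0 | 1 | 1 | 1 | 1
1 | 0 | 0 | 0 | 0
1 | 0 | 1 | 0 | 0
1 | 1 | 0 | 0 | 0
1 | 1 | 1 | 0 | 0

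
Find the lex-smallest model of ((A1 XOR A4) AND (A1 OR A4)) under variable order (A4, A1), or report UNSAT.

A4=0, A1=1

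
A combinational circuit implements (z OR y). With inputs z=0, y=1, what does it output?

Substituting: (0 OR 1)
= 1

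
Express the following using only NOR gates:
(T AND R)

((T NOR T) NOR (R NOR R))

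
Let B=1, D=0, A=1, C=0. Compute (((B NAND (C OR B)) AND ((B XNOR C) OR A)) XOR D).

Substituting: (((1 NAND (0 OR 1)) AND ((1 XNOR 0) OR 1)) XOR 0)
= 0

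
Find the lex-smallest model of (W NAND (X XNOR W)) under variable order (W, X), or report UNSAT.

W=0, X=0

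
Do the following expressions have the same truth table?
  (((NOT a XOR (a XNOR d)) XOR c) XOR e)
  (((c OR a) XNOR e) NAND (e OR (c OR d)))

No. Counterexample: with a=0, c=0, e=0, d=0, Expression 1 = 0 but Expression 2 = 1.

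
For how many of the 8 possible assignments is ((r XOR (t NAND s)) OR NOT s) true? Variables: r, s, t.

Satisfying assignments: (0,0,0), (0,0,1), (0,1,0), (1,0,0), (1,0,1), (1,1,1)
Count: 6 out of 8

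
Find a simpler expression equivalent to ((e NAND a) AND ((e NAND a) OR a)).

By absorption (E AND (E OR v) = E):
= (e NAND a)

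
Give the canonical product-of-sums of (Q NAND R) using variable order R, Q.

ΠM(3) = (NOT R OR NOT Q)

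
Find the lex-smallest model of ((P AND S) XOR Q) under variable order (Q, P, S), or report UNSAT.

Q=0, P=1, S=1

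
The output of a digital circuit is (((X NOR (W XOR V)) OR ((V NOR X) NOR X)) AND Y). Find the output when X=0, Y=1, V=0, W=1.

Substituting: (((0 NOR (1 XOR 0)) OR ((0 NOR 0) NOR 0)) AND 1)
= 0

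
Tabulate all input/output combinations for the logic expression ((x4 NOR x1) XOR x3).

x3 | x1 | x4 | Output
---------------------
0 | 0 | 0 | 1
0 | 0 | 1 | 0
0 | 1 | 0 | 0
0 | 1 | 1 | 0
1 | 0 | 0 | 0
1 | 0 | 1 | 1
1 | 1 | 0 | 1
1 | 1 | 1 | 1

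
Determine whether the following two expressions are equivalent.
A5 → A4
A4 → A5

No, Converse is not equivalent to original (counterexample: A5=0, A4=1)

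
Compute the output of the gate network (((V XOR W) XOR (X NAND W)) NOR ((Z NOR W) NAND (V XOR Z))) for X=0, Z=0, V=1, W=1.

Substituting: (((1 XOR 1) XOR (0 NAND 1)) NOR ((0 NOR 1) NAND (1 XOR 0)))
= 0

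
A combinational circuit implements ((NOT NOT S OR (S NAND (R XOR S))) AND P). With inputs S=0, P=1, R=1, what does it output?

Substituting: ((NOT NOT 0 OR (0 NAND (1 XOR 0))) AND 1)
= 1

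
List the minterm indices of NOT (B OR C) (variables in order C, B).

Σm(0) = (NOT C AND NOT B)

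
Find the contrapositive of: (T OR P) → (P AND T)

Contrapositive: NOT (P AND T) → NOT (T OR P)
Note: A statement and its contrapositive are logically equivalent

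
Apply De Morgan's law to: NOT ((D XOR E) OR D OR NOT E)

NOT (D XOR E) AND NOT D AND E
De Morgan's: NOT(OR of terms) = AND of negations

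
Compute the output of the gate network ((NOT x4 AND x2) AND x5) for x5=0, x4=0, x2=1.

Substituting: ((NOT 0 AND 1) AND 0)
= 0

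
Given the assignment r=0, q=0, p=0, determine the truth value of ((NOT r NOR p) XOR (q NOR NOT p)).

Substituting: ((NOT 0 NOR 0) XOR (0 NOR NOT 0))
= 0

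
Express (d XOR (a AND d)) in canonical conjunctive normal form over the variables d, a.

(d OR a) AND (d OR NOT a) AND (NOT d OR NOT a)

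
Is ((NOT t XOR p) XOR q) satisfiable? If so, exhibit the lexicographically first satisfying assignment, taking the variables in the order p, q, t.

p=0, q=0, t=0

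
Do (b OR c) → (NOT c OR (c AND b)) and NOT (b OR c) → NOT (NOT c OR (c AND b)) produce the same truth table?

No, Inverse is not equivalent to original (counterexample: b=0, c=0)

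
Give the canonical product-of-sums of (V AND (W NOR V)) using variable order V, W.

ΠM(0, 1, 2, 3) = (V OR W) AND (V OR NOT W) AND (NOT V OR W) AND (NOT V OR NOT W)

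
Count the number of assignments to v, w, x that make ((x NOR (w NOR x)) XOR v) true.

Satisfying assignments: (0,1,0), (1,0,0), (1,0,1), (1,1,1)
Count: 4 out of 8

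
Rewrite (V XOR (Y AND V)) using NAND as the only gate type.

((V NAND (V NAND ((Y NAND V) NAND (Y NAND V)))) NAND (((Y NAND V) NAND (Y NAND V)) NAND (V NAND ((Y NAND V) NAND (Y NAND V)))))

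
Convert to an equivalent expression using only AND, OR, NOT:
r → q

NOT r OR q
(Implication elimination: A → B = NOT A OR B)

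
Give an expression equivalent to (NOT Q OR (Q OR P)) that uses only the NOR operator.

(((Q NOR Q) NOR ((Q NOR P) NOR (Q NOR P))) NOR ((Q NOR Q) NOR ((Q NOR P) NOR (Q NOR P))))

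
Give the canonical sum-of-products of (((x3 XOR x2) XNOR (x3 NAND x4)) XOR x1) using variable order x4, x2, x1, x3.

Σm(1, 2, 4, 7, 10, 11, 12, 13) = (NOT x4 AND NOT x2 AND NOT x1 AND x3) OR (NOT x4 AND NOT x2 AND x1 AND NOT x3) OR (NOT x4 AND x2 AND NOT x1 AND NOT x3) OR (NOT x4 AND x2 AND x1 AND x3) OR (x4 AND NOT x2 AND x1 AND NOT x3) OR (x4 AND NOT x2 AND x1 AND x3) OR (x4 AND x2 AND NOT x1 AND NOT x3) OR (x4 AND x2 AND NOT x1 AND x3)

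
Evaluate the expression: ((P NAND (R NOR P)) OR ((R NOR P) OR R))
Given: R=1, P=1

Substituting: ((1 NAND (1 NOR 1)) OR ((1 NOR 1) OR 1))
= 1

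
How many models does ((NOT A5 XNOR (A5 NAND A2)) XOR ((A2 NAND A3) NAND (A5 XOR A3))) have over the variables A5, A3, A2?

Satisfying assignments: (0,1,0), (1,0,1), (1,1,0)
Count: 3 out of 8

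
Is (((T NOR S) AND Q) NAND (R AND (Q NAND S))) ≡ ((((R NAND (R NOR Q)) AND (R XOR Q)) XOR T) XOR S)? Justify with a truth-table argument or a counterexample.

No. Counterexample: with T=0, S=0, Q=0, R=0, Expression 1 = 1 but Expression 2 = 0.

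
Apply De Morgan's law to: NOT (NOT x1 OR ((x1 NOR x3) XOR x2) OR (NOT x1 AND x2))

x1 AND NOT ((x1 NOR x3) XOR x2) AND NOT (NOT x1 AND x2)
De Morgan's: NOT(OR of terms) = AND of negations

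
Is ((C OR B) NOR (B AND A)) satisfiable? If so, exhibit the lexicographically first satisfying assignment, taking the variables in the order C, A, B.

C=0, A=0, B=0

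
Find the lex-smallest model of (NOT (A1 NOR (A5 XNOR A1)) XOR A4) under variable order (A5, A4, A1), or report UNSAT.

A5=0, A4=0, A1=0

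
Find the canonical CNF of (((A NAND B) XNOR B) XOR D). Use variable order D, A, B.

(D OR A OR B) AND (D OR NOT A OR B) AND (D OR NOT A OR NOT B) AND (NOT D OR A OR NOT B)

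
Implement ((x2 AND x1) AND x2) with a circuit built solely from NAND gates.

((((x2 NAND x1) NAND (x2 NAND x1)) NAND x2) NAND (((x2 NAND x1) NAND (x2 NAND x1)) NAND x2))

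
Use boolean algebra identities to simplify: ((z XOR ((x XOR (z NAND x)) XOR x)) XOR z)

By XOR self-cancellation ((E XOR v) XOR v = E) then XOR self-cancellation ((E XOR v) XOR v = E):
= (z NAND x)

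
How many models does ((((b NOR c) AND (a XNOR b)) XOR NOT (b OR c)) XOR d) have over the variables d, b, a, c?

Satisfying assignments: (0,0,1,0), (1,0,0,0), (1,0,0,1), (1,0,1,1), (1,1,0,0), (1,1,0,1), (1,1,1,0), (1,1,1,1)
Count: 8 out of 16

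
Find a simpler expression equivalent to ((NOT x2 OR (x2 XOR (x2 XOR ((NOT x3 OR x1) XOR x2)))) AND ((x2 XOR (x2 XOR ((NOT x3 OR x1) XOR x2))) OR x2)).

By distribution ((E OR v) AND (E OR NOT v) = E) then XOR self-cancellation ((E XOR v) XOR v = E):
= ((NOT x3 OR x1) XOR x2)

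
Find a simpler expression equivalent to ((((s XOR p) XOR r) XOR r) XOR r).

By XOR self-cancellation ((E XOR v) XOR v = E):
= ((s XOR p) XOR r)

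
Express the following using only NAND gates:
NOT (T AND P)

(((T NAND P) NAND (T NAND P)) NAND ((T NAND P) NAND (T NAND P)))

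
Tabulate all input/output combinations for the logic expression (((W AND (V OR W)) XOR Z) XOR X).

Z | W | X | V | Output
----------------------
0 | 0 | 0 | 0 | 0
0 | 0 | 0 | 1 | 0
0 | 0 | 1 | 0 | 1
0 | 0 | 1 | 1 | 1
0 | 1 | 0 | 0 | 1
0 | 1 | 0 | 1 | 1
0 | 1 | 1 | 0 | 0
0 | 1 | 1 | 1 | 0
1 | 0 | 0 | 0 | 1
1 | 0 | 0 | 1 | 1
1 | 0 | 1 | 0 | 0
1 | 0 | 1 | 1 | 0
1 | 1 | 0 | 0 | 0
1 | 1 | 0 | 1 | 0
1 | 1 | 1 | 0 | 1
1 | 1 | 1 | 1 | 1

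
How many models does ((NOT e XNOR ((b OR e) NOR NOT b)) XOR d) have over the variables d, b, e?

Satisfying assignments: (0,0,1), (0,1,1), (1,0,0), (1,1,0)
Count: 4 out of 8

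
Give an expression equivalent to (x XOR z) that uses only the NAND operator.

((x NAND (x NAND z)) NAND (z NAND (x NAND z)))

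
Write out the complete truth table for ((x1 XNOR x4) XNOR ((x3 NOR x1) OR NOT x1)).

x1 | x3 | x4 | Output
---------------------
0 | 0 | 0 | 1
0 | 0 | 1 | 0
0 | 1 | 0 | 1
0 | 1 | 1 | 0
1 | 0 | 0 | 1
1 | 0 | 1 | 0
1 | 1 | 0 | 1
1 | 1 | 1 | 0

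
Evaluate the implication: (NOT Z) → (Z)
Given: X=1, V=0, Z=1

Antecedent (NOT Z) = 0; consequent (Z) = 1.
0 → 1 = 1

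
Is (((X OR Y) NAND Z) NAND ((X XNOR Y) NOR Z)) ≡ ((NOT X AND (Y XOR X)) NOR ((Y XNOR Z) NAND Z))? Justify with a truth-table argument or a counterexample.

No. Counterexample: with Z=0, Y=0, X=0, Expression 1 = 1 but Expression 2 = 0.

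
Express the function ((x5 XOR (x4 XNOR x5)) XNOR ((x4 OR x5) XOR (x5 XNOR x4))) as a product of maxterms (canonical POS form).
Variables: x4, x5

ΠM(2) = (NOT x4 OR x5)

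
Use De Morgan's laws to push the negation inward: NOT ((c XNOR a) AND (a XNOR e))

NOT (c XNOR a) OR NOT (a XNOR e)
De Morgan's: NOT(AND of terms) = OR of negations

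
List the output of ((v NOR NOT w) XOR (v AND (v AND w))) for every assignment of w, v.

w | v | Output
--------------
0 | 0 | 0
0 | 1 | 0
1 | 0 | 1
1 | 1 | 1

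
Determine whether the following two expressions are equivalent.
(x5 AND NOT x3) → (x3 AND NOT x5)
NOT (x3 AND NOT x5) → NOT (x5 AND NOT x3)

Yes, Contrapositive is always equivalent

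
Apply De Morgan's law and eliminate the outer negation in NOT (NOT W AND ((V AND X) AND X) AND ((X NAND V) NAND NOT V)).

W OR NOT ((V AND X) AND X) OR NOT ((X NAND V) NAND NOT V)
De Morgan's: NOT(AND of terms) = OR of negations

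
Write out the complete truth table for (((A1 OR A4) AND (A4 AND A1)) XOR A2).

A1 | A4 | A2 | Output
---------------------
0 | 0 | 0 | 0
0 | 0 | 1 | 1
0 | 1 | 0 | 0
0 | 1 | 1 | 1
1 | 0 | 0 | 0
1 | 0 | 1 | 1
1 | 1 | 0 | 1
1 | 1 | 1 | 0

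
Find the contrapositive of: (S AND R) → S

Contrapositive: NOT S → NOT (S AND R)
Note: A statement and its contrapositive are logically equivalent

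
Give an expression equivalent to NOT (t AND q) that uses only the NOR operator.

(((t NOR t) NOR (q NOR q)) NOR ((t NOR t) NOR (q NOR q)))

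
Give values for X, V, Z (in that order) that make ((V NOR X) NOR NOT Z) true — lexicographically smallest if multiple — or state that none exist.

X=0, V=1, Z=1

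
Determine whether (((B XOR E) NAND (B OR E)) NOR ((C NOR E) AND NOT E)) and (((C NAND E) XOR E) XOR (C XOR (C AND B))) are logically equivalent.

No. Counterexample: with B=0, E=0, C=0, Expression 1 = 0 but Expression 2 = 1.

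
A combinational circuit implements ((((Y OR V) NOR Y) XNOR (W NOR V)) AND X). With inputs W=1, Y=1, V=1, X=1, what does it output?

Substituting: ((((1 OR 1) NOR 1) XNOR (1 NOR 1)) AND 1)
= 1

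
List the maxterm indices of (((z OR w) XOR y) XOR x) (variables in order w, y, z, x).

ΠM(0, 3, 5, 6, 9, 11, 12, 14) = (w OR y OR z OR x) AND (w OR y OR NOT z OR NOT x) AND (w OR NOT y OR z OR NOT x) AND (w OR NOT y OR NOT z OR x) AND (NOT w OR y OR z OR NOT x) AND (NOT w OR y OR NOT z OR NOT x) AND (NOT w OR NOT y OR z OR x) AND (NOT w OR NOT y OR NOT z OR x)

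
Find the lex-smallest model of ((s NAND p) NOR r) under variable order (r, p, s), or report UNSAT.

r=0, p=1, s=1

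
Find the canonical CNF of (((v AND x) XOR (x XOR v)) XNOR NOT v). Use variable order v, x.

(v OR x) AND (NOT v OR x) AND (NOT v OR NOT x)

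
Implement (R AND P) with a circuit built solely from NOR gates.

((R NOR R) NOR (P NOR P))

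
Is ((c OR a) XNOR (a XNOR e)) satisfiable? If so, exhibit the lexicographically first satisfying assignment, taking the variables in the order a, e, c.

a=0, e=0, c=1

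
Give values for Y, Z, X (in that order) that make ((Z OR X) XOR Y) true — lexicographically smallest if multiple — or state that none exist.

Y=0, Z=0, X=1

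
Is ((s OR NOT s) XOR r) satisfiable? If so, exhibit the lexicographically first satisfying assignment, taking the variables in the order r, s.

r=0, s=0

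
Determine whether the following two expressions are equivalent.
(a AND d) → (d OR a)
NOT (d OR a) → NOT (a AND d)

Yes, Contrapositive is always equivalent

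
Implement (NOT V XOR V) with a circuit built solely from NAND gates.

(((V NAND V) NAND ((V NAND V) NAND V)) NAND (V NAND ((V NAND V) NAND V)))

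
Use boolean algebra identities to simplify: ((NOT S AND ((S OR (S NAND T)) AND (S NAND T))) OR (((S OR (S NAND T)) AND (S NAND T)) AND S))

By distribution ((E AND v) OR (E AND NOT v) = E) then absorption (E AND (E OR v) = E):
= (S NAND T)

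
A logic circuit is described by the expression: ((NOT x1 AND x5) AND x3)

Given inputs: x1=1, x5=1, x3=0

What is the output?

Substituting: ((NOT 1 AND 1) AND 0)
= 0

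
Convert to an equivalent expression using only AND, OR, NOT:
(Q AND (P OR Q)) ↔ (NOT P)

((Q AND (P OR Q)) AND (NOT P)) OR (NOT (Q AND (P OR Q)) AND P)
(Biconditional = both true or both false)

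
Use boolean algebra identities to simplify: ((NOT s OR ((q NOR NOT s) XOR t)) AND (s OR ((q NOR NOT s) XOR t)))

By distribution ((E OR v) AND (E OR NOT v) = E):
= ((q NOR NOT s) XOR t)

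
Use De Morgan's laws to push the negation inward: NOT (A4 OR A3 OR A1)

NOT A4 AND NOT A3 AND NOT A1
De Morgan's: NOT(OR of terms) = AND of negations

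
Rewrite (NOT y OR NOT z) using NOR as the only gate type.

(((y NOR y) NOR (z NOR z)) NOR ((y NOR y) NOR (z NOR z)))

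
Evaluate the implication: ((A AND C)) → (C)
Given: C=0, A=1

Antecedent ((A AND C)) = 0; consequent (C) = 0.
0 → 0 = 1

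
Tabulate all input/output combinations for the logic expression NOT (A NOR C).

A | C | Output
--------------
0 | 0 | 0
0 | 1 | 1
1 | 0 | 1
1 | 1 | 1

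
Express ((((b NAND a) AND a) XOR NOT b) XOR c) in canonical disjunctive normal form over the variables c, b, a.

(NOT c AND NOT b AND NOT a) OR (c AND NOT b AND a) OR (c AND b AND NOT a) OR (c AND b AND a)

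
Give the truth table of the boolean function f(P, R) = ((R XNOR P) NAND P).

P | R | Output
--------------
0 | 0 | 1
0 | 1 | 1
1 | 0 | 1
1 | 1 | 0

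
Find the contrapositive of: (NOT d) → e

Contrapositive: NOT e → d
Note: A statement and its contrapositive are logically equivalent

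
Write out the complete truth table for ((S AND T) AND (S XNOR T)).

S | T | Output
--------------
0 | 0 | 0
0 | 1 | 0
1 | 0 | 0
1 | 1 | 1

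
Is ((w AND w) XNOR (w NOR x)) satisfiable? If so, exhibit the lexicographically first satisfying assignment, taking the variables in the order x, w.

x=1, w=0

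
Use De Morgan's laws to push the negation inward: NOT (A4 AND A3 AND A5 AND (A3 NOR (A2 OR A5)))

NOT A4 OR NOT A3 OR NOT A5 OR NOT (A3 NOR (A2 OR A5))
De Morgan's: NOT(AND of terms) = OR of negations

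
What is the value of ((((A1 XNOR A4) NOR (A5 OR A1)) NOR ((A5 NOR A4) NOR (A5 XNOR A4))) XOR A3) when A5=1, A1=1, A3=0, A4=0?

Substituting: ((((1 XNOR 0) NOR (1 OR 1)) NOR ((1 NOR 0) NOR (1 XNOR 0))) XOR 0)
= 0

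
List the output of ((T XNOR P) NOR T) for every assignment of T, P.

T | P | Output
--------------
0 | 0 | 0
0 | 1 | 1
1 | 0 | 0
1 | 1 | 0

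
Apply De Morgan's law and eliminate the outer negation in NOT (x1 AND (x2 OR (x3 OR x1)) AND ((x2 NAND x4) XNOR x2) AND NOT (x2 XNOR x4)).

NOT x1 OR NOT (x2 OR (x3 OR x1)) OR NOT ((x2 NAND x4) XNOR x2) OR (x2 XNOR x4)
De Morgan's: NOT(AND of terms) = OR of negations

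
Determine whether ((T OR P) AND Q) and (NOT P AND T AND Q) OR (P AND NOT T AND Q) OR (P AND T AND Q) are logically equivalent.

Yes, they are equivalent — the two output columns agree on all 8 assignments:
P | T | Q | Expression 1 | Expression 2
---------------------------------------
0 | 0 | 0 | 0 | 0
0 | 0 | 1 | 0 | 0
0 | 1 | 0 | 0 | 0
0 | 1 | 1 | 1 | 1
1 | 0 | 0 | 0 | 0
1 | 0 | 1 | 1 | 1
1 | 1 | 0 | 0 | 0
1 | 1 | 1 | 1 | 1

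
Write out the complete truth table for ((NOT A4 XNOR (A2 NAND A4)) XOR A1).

A2 | A4 | A1 | Output
---------------------
0 | 0 | 0 | 1
0 | 0 | 1 | 0
0 | 1 | 0 | 0
0 | 1 | 1 | 1
1 | 0 | 0 | 1
1 | 0 | 1 | 0
1 | 1 | 0 | 1
1 | 1 | 1 | 0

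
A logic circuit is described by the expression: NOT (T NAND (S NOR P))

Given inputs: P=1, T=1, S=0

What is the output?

Substituting: NOT (1 NAND (0 NOR 1))
= 0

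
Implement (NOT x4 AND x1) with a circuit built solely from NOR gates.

(((x4 NOR x4) NOR (x4 NOR x4)) NOR (x1 NOR x1))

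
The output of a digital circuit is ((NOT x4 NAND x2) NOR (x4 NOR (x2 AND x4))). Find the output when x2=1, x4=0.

Substituting: ((NOT 0 NAND 1) NOR (0 NOR (1 AND 0)))
= 0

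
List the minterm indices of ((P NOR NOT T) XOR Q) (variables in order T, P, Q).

Σm(1, 3, 4, 7) = (NOT T AND NOT P AND Q) OR (NOT T AND P AND Q) OR (T AND NOT P AND NOT Q) OR (T AND P AND Q)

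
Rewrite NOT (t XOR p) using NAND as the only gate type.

(((t NAND (t NAND p)) NAND (p NAND (t NAND p))) NAND ((t NAND (t NAND p)) NAND (p NAND (t NAND p))))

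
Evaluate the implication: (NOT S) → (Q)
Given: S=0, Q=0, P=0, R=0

Antecedent (NOT S) = 1; consequent (Q) = 0.
1 → 0 = 0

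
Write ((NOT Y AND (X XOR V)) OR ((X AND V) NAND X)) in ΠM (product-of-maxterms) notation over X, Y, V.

ΠM(5, 7) = (NOT X OR Y OR NOT V) AND (NOT X OR NOT Y OR NOT V)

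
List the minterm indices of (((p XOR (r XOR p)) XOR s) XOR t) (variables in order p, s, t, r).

Σm(1, 2, 4, 7, 9, 10, 12, 15) = (NOT p AND NOT s AND NOT t AND r) OR (NOT p AND NOT s AND t AND NOT r) OR (NOT p AND s AND NOT t AND NOT r) OR (NOT p AND s AND t AND r) OR (p AND NOT s AND NOT t AND r) OR (p AND NOT s AND t AND NOT r) OR (p AND s AND NOT t AND NOT r) OR (p AND s AND t AND r)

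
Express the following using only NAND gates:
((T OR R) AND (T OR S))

((((T NAND T) NAND (R NAND R)) NAND ((T NAND T) NAND (S NAND S))) NAND (((T NAND T) NAND (R NAND R)) NAND ((T NAND T) NAND (S NAND S))))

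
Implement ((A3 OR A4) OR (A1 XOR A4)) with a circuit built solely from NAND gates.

((((A3 NAND A3) NAND (A4 NAND A4)) NAND ((A3 NAND A3) NAND (A4 NAND A4))) NAND (((A1 NAND (A1 NAND A4)) NAND (A4 NAND (A1 NAND A4))) NAND ((A1 NAND (A1 NAND A4)) NAND (A4 NAND (A1 NAND A4)))))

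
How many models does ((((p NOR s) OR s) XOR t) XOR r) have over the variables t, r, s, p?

Satisfying assignments: (0,0,0,0), (0,0,1,0), (0,0,1,1), (0,1,0,1), (1,0,0,1), (1,1,0,0), (1,1,1,0), (1,1,1,1)
Count: 8 out of 16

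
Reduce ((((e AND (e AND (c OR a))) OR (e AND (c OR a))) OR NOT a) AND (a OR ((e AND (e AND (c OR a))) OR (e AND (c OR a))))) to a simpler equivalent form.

By distribution ((E OR v) AND (E OR NOT v) = E) then absorption (E OR (E AND v) = E):
= (e AND (c OR a))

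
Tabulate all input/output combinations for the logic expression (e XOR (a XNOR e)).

e | a | Output
--------------
0 | 0 | 1
0 | 1 | 0
1 | 0 | 1
1 | 1 | 0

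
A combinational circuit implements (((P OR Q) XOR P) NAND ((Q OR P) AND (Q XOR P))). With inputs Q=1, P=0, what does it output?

Substituting: (((0 OR 1) XOR 0) NAND ((1 OR 0) AND (1 XOR 0)))
= 0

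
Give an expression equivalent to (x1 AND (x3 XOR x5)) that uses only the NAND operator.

((x1 NAND ((x3 NAND (x3 NAND x5)) NAND (x5 NAND (x3 NAND x5)))) NAND (x1 NAND ((x3 NAND (x3 NAND x5)) NAND (x5 NAND (x3 NAND x5)))))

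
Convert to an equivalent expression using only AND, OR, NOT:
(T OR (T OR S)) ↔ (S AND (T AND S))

((T OR (T OR S)) AND (S AND (T AND S))) OR (NOT (T OR (T OR S)) AND NOT (S AND (T AND S)))
(Biconditional = both true or both false)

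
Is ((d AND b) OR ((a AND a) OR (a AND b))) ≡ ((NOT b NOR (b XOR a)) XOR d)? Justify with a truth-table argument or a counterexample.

No. Counterexample: with b=0, d=0, a=1, Expression 1 = 1 but Expression 2 = 0.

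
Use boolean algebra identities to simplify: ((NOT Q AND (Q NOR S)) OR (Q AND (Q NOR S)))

By distribution ((E AND v) OR (E AND NOT v) = E):
= (Q NOR S)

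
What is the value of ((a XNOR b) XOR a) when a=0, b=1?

Substituting: ((0 XNOR 1) XOR 0)
= 0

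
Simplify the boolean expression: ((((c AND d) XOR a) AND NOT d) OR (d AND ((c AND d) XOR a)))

By distribution ((E AND v) OR (E AND NOT v) = E):
= ((c AND d) XOR a)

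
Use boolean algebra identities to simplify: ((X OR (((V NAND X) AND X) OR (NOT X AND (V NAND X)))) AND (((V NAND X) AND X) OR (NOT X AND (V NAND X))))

By absorption (E AND (E OR v) = E) then distribution ((E AND v) OR (E AND NOT v) = E):
= (V NAND X)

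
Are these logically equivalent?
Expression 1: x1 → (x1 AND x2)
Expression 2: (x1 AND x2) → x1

No, Converse is not equivalent to original (counterexample: x3=0, x1=1, x2=0)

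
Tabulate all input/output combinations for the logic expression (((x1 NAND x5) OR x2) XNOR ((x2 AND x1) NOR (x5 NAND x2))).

x5 | x2 | x1 | Output
---------------------
0 | 0 | 0 | 0
0 | 0 | 1 | 0
0 | 1 | 0 | 0
0 | 1 | 1 | 0
1 | 0 | 0 | 0
1 | 0 | 1 | 1
1 | 1 | 0 | 1
1 | 1 | 1 | 0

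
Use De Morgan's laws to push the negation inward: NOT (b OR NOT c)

NOT b AND c
De Morgan's: NOT(OR of terms) = AND of negations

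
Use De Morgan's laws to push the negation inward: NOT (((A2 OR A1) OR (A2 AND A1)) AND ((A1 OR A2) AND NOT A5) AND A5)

NOT ((A2 OR A1) OR (A2 AND A1)) OR NOT ((A1 OR A2) AND NOT A5) OR NOT A5
De Morgan's: NOT(AND of terms) = OR of negations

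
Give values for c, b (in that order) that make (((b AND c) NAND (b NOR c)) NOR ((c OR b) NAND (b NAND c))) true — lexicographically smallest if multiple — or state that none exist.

UNSATISFIABLE - no assignment makes this expression true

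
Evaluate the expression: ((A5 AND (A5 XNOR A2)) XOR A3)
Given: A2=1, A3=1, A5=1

Substituting: ((1 AND (1 XNOR 1)) XOR 1)
= 0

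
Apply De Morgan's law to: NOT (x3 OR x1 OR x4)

NOT x3 AND NOT x1 AND NOT x4
De Morgan's: NOT(OR of terms) = AND of negations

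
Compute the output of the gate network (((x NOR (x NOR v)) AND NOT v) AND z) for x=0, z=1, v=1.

Substituting: (((0 NOR (0 NOR 1)) AND NOT 1) AND 1)
= 0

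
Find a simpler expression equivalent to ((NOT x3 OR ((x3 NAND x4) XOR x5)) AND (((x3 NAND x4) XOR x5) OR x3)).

By distribution ((E OR v) AND (E OR NOT v) = E):
= ((x3 NAND x4) XOR x5)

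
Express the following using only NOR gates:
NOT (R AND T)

(((R NOR R) NOR (T NOR T)) NOR ((R NOR R) NOR (T NOR T)))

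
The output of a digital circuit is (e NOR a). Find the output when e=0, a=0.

Substituting: (0 NOR 0)
= 1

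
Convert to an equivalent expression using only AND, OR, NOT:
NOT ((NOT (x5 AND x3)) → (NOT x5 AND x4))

(NOT (x5 AND x3)) AND NOT (NOT x5 AND x4)
(Negated implication: NOT(A → B) = A AND NOT B)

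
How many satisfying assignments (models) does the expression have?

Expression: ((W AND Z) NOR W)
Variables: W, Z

Satisfying assignments: (0,0), (0,1)
Count: 2 out of 4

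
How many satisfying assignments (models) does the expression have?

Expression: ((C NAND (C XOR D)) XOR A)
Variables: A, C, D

Satisfying assignments: (0,0,0), (0,0,1), (0,1,1), (1,1,0)
Count: 4 out of 8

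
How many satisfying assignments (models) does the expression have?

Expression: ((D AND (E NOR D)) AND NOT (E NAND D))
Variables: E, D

No assignment satisfies the expression.
Count: 0 out of 4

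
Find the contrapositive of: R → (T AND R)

Contrapositive: NOT (T AND R) → NOT R
Note: A statement and its contrapositive are logically equivalent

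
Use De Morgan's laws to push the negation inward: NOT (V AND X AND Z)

NOT V OR NOT X OR NOT Z
De Morgan's: NOT(AND of terms) = OR of negations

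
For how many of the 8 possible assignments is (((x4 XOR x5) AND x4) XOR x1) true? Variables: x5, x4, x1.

Satisfying assignments: (0,0,1), (0,1,0), (1,0,1), (1,1,1)
Count: 4 out of 8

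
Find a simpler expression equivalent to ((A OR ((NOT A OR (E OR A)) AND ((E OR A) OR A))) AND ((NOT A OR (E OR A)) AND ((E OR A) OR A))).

By absorption (E AND (E OR v) = E) then distribution ((E OR v) AND (E OR NOT v) = E):
= (E OR A)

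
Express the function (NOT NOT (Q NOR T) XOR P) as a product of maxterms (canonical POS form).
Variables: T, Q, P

ΠM(1, 2, 4, 6) = (T OR Q OR NOT P) AND (T OR NOT Q OR P) AND (NOT T OR Q OR P) AND (NOT T OR NOT Q OR P)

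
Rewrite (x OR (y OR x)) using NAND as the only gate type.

((x NAND x) NAND (((y NAND y) NAND (x NAND x)) NAND ((y NAND y) NAND (x NAND x))))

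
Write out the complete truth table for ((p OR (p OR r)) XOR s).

s | r | p | Output
------------------
0 | 0 | 0 | 0
0 | 0 | 1 | 1
0 | 1 | 0 | 1
0 | 1 | 1 | 1
1 | 0 | 0 | 1
1 | 0 | 1 | 0
1 | 1 | 0 | 0
1 | 1 | 1 | 0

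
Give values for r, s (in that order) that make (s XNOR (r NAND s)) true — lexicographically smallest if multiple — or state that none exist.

r=0, s=1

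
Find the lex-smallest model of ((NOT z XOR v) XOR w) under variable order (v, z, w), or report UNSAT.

v=0, z=0, w=0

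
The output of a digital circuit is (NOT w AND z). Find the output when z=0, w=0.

Substituting: (NOT 0 AND 0)
= 0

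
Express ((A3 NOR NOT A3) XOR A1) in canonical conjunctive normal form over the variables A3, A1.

(A3 OR A1) AND (NOT A3 OR A1)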